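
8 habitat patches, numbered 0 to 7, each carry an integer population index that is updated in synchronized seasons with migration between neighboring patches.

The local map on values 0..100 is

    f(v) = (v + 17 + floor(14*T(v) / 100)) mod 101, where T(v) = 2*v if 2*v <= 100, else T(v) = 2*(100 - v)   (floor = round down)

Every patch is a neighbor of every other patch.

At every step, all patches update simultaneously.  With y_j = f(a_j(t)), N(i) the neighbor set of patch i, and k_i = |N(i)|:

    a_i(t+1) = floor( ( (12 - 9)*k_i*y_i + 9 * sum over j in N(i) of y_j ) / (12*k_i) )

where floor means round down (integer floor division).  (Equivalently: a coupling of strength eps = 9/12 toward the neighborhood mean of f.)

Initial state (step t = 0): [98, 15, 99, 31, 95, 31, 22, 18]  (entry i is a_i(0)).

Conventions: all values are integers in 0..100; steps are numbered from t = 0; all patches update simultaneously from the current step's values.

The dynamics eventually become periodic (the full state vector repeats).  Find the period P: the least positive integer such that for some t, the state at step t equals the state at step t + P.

Simulating step by step:
t=0: [98, 15, 99, 31, 95, 31, 22, 18]
t=1: [31, 34, 31, 37, 31, 37, 35, 35]
t=2: [59, 59, 59, 60, 59, 60, 59, 59]
t=3: [87, 87, 87, 87, 87, 87, 87, 87]
t=4: [6, 6, 6, 6, 6, 6, 6, 6]
t=5: [24, 24, 24, 24, 24, 24, 24, 24]
t=6: [47, 47, 47, 47, 47, 47, 47, 47]
t=7: [77, 77, 77, 77, 77, 77, 77, 77]
t=8: [100, 100, 100, 100, 100, 100, 100, 100]
t=9: [16, 16, 16, 16, 16, 16, 16, 16]
t=10: [37, 37, 37, 37, 37, 37, 37, 37]
t=11: [64, 64, 64, 64, 64, 64, 64, 64]
t=12: [91, 91, 91, 91, 91, 91, 91, 91]
t=13: [9, 9, 9, 9, 9, 9, 9, 9]
t=14: [28, 28, 28, 28, 28, 28, 28, 28]
t=15: [52, 52, 52, 52, 52, 52, 52, 52]
t=16: [82, 82, 82, 82, 82, 82, 82, 82]
t=17: [3, 3, 3, 3, 3, 3, 3, 3]
t=18: [20, 20, 20, 20, 20, 20, 20, 20]
t=19: [42, 42, 42, 42, 42, 42, 42, 42]
t=20: [70, 70, 70, 70, 70, 70, 70, 70]
t=21: [95, 95, 95, 95, 95, 95, 95, 95]
t=22: [12, 12, 12, 12, 12, 12, 12, 12]
t=23: [32, 32, 32, 32, 32, 32, 32, 32]
t=24: [57, 57, 57, 57, 57, 57, 57, 57]
t=25: [86, 86, 86, 86, 86, 86, 86, 86]
t=26: [5, 5, 5, 5, 5, 5, 5, 5]
t=27: [23, 23, 23, 23, 23, 23, 23, 23]
t=28: [46, 46, 46, 46, 46, 46, 46, 46]
t=29: [75, 75, 75, 75, 75, 75, 75, 75]
t=30: [99, 99, 99, 99, 99, 99, 99, 99]
t=31: [15, 15, 15, 15, 15, 15, 15, 15]
t=32: [36, 36, 36, 36, 36, 36, 36, 36]
t=33: [63, 63, 63, 63, 63, 63, 63, 63]
t=34: [90, 90, 90, 90, 90, 90, 90, 90]
t=35: [8, 8, 8, 8, 8, 8, 8, 8]
t=36: [27, 27, 27, 27, 27, 27, 27, 27]
t=37: [51, 51, 51, 51, 51, 51, 51, 51]
t=38: [81, 81, 81, 81, 81, 81, 81, 81]
t=39: [2, 2, 2, 2, 2, 2, 2, 2]
t=40: [19, 19, 19, 19, 19, 19, 19, 19]
t=41: [41, 41, 41, 41, 41, 41, 41, 41]
t=42: [69, 69, 69, 69, 69, 69, 69, 69]
t=43: [94, 94, 94, 94, 94, 94, 94, 94]
t=44: [11, 11, 11, 11, 11, 11, 11, 11]
t=45: [31, 31, 31, 31, 31, 31, 31, 31]
t=46: [56, 56, 56, 56, 56, 56, 56, 56]
t=47: [85, 85, 85, 85, 85, 85, 85, 85]
t=48: [5, 5, 5, 5, 5, 5, 5, 5]

Answer: 22
Key observation: The state at step 26, [5, 5, 5, 5, 5, 5, 5, 5], reappears at step 48 — and no state repeats earlier — so the cycle the system enters has period 22.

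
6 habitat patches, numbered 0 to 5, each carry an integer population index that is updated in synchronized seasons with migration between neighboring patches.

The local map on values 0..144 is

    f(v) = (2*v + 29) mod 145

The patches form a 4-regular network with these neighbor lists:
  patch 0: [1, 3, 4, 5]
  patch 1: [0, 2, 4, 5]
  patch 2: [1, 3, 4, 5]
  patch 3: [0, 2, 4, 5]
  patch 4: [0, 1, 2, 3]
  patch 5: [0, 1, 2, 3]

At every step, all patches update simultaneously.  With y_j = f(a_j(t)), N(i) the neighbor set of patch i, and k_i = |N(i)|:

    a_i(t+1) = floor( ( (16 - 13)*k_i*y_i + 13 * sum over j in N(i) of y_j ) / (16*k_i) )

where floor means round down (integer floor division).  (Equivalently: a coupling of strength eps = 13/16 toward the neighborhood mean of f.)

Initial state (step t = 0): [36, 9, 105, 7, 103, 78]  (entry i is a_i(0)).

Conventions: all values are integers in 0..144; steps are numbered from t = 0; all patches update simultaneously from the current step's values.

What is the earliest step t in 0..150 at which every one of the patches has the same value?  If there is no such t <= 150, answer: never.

Answer: 5
Key observation: Synchronization is absorbing here: once all patches are equal they stay equal, and step 5 is the first all-equal step.

Derivation:
t=0: [36, 9, 105, 7, 103, 78]  (not all equal)
t=1: [63, 74, 62, 74, 74, 65]  (not all equal)
t=2: [24, 19, 23, 19, 22, 19]  (not all equal)
t=3: [70, 71, 69, 71, 71, 70]  (not all equal)
t=4: [25, 24, 24, 24, 24, 24]  (not all equal)
t=5: [77, 77, 77, 77, 77, 77]  (all equal)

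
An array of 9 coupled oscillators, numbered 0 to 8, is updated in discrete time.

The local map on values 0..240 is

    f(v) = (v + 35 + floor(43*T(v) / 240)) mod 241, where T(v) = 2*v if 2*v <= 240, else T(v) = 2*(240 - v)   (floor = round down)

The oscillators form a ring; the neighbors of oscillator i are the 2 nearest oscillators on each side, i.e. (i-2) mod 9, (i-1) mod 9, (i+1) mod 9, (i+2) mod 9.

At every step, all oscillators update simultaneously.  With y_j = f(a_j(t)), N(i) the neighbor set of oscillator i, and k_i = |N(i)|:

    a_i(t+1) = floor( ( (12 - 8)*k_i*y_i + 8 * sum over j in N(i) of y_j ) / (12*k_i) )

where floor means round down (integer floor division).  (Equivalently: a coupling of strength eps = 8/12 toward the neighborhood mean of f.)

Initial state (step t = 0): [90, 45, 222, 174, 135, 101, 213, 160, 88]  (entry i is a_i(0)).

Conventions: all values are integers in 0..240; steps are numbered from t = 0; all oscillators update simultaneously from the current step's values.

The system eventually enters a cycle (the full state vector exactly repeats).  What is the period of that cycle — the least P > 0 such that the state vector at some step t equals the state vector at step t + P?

Simulating step by step:
t=0: [90, 45, 222, 174, 135, 101, 213, 160, 88]
t=1: [134, 126, 122, 160, 142, 170, 131, 157, 133]
t=2: [206, 206, 206, 214, 213, 220, 213, 214, 207]
t=3: [12, 12, 13, 15, 16, 18, 16, 15, 13]
t=4: [52, 52, 52, 54, 55, 56, 55, 54, 52]
t=5: [105, 105, 106, 107, 108, 109, 108, 107, 106]
t=6: [177, 177, 178, 179, 180, 181, 180, 179, 178]
t=7: [234, 234, 234, 235, 235, 236, 235, 235, 234]
t=8: [30, 30, 30, 30, 30, 30, 30, 30, 30]
t=9: [75, 75, 75, 75, 75, 75, 75, 75, 75]
t=10: [136, 136, 136, 136, 136, 136, 136, 136, 136]
t=11: [208, 208, 208, 208, 208, 208, 208, 208, 208]
t=12: [13, 13, 13, 13, 13, 13, 13, 13, 13]
t=13: [52, 52, 52, 52, 52, 52, 52, 52, 52]
t=14: [105, 105, 105, 105, 105, 105, 105, 105, 105]
t=15: [177, 177, 177, 177, 177, 177, 177, 177, 177]
t=16: [234, 234, 234, 234, 234, 234, 234, 234, 234]
t=17: [30, 30, 30, 30, 30, 30, 30, 30, 30]

Answer: 9
Key observation: The state at step 8, [30, 30, 30, 30, 30, 30, 30, 30, 30], reappears at step 17 — and no state repeats earlier — so the cycle the system enters has period 9.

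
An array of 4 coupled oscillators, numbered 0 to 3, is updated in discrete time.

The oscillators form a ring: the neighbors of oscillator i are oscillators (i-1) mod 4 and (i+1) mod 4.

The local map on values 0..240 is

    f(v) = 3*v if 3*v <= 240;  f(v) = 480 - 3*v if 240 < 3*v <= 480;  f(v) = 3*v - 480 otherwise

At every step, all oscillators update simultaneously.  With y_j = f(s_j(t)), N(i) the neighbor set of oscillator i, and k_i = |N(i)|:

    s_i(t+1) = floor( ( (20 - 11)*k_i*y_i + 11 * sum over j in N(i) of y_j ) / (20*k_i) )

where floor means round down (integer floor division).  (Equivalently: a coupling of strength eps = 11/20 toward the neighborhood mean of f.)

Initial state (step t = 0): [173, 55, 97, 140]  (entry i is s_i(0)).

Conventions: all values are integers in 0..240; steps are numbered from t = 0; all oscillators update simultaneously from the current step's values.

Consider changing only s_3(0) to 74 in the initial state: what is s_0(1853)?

Answer: s_0(1853) = 93
Key observation: The state at step 26, [39, 39, 39, 39], reappears at step 34: the system is in a cycle of period 8 from step 26 on.  Therefore the state at step 1853 equals the state at step 26 + ((1853 - 26) mod 8) = 29, which is [93, 93, 93, 93].

Derivation:
t=0: [173, 55, 97, 74]
t=1: [123, 136, 191, 162]
t=2: [71, 88, 63, 58]
t=3: [203, 207, 192, 188]
t=4: [119, 125, 105, 99]
t=5: [134, 126, 153, 161]
t=6: [63, 73, 38, 28]
t=7: [168, 181, 134, 121]
t=8: [60, 56, 84, 80]
t=9: [193, 187, 214, 220]
t=10: [116, 108, 144, 152]
t=11: [108, 119, 71, 60]
t=12: [153, 156, 179, 182]
t=13: [30, 26, 47, 51]
t=14: [104, 98, 126, 132]
t=15: [149, 157, 120, 112]
t=16: [56, 46, 96, 106]
t=17: [158, 161, 168, 171]
t=18: [12, 9, 20, 23]
t=19: [42, 38, 53, 57]
t=20: [135, 129, 149, 155]
t=21: [63, 71, 44, 36]
t=22: [173, 184, 147, 136]
t=23: [57, 53, 57, 53]
t=24: [164, 165, 164, 165]
t=25: [13, 13, 13, 13]
t=26: [39, 39, 39, 39]
t=27: [117, 117, 117, 117]
t=28: [129, 129, 129, 129]
t=29: [93, 93, 93, 93]
t=30: [201, 201, 201, 201]
t=31: [123, 123, 123, 123]
t=32: [111, 111, 111, 111]
t=33: [147, 147, 147, 147]
t=34: [39, 39, 39, 39]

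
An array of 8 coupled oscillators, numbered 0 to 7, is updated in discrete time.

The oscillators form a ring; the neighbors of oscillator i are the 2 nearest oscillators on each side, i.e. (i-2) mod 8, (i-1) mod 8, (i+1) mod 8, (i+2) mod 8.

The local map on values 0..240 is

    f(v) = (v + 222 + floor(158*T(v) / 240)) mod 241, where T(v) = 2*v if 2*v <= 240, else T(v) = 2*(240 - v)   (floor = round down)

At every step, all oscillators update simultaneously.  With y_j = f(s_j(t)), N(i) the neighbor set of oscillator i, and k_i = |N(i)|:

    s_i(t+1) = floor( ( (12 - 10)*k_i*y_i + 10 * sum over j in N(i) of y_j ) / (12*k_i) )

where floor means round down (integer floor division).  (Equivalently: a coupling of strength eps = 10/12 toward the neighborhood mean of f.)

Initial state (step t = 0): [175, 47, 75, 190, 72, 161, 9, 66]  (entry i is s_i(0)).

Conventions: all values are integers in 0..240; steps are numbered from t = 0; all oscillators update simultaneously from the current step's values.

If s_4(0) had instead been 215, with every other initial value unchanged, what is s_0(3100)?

Simulating step by step:
t=0: [175, 47, 75, 190, 215, 161, 9, 66]
t=1: [78, 123, 140, 138, 120, 125, 76, 41]
t=2: [81, 56, 45, 14, 43, 57, 82, 85]
t=3: [140, 110, 91, 83, 92, 110, 140, 146]
t=4: [94, 119, 159, 206, 159, 119, 95, 104]
t=5: [125, 138, 94, 46, 95, 139, 124, 126]
t=6: [53, 68, 98, 102, 98, 68, 53, 14]
t=7: [113, 135, 173, 180, 173, 135, 113, 102]
t=8: [48, 97, 53, 45, 53, 97, 48, 42]
t=9: [114, 108, 118, 142, 118, 108, 114, 136]
t=10: [54, 46, 56, 103, 56, 46, 54, 99]
t=11: [124, 148, 127, 118, 127, 148, 124, 115]
t=12: [12, 11, 13, 12, 13, 11, 12, 11]
t=13: [7, 7, 8, 8, 8, 7, 7, 6]
t=14: [237, 238, 239, 239, 239, 238, 237, 237]
t=15: [221, 221, 221, 221, 221, 221, 221, 221]
t=16: [227, 227, 227, 227, 227, 227, 227, 227]
t=17: [225, 225, 225, 225, 225, 225, 225, 225]
t=18: [225, 225, 225, 225, 225, 225, 225, 225]

Answer: s_0(3100) = 225
Key observation: The state at step 17, [225, 225, 225, 225, 225, 225, 225, 225], reappears at step 18: the system is in a cycle of period 1 from step 17 on.  Therefore the state at step 3100 equals the state at step 17 + ((3100 - 17) mod 1) = 17, which is [225, 225, 225, 225, 225, 225, 225, 225].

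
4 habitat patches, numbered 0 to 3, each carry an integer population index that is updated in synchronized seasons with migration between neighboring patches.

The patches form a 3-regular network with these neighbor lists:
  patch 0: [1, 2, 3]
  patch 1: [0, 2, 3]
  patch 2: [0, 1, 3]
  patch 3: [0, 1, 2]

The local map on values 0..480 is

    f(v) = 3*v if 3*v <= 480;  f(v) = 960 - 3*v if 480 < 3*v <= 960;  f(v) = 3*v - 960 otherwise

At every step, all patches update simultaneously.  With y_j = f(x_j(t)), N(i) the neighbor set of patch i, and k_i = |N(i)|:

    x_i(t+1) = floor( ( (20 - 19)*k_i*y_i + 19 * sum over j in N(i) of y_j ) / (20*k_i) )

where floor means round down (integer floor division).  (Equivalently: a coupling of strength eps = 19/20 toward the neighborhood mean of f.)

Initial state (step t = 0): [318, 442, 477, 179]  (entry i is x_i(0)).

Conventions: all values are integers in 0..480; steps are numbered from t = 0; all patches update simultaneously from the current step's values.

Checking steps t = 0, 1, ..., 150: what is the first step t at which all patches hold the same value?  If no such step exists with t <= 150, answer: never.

Answer: 15
Key observation: Synchronization is absorbing here: once all patches are equal they stay equal, and step 15 is the first all-equal step.

Derivation:
t=0: [318, 442, 477, 179]  (not all equal)
t=1: [399, 303, 275, 288]  (not all equal)
t=2: [101, 150, 128, 138]  (not all equal)
t=3: [410, 371, 388, 380]  (not all equal)
t=4: [183, 214, 201, 207]  (not all equal)
t=5: [341, 366, 356, 360]  (not all equal)
t=6: [119, 99, 107, 103]  (not all equal)
t=7: [311, 327, 321, 324]  (not all equal)
t=8: [12, 14, 19, 16]  (not all equal)
t=9: [48, 46, 42, 45]  (not all equal)
t=10: [133, 135, 138, 135]  (not all equal)
t=11: [407, 405, 403, 405]  (not all equal)
t=12: [253, 255, 256, 255]  (not all equal)
t=13: [194, 195, 196, 195]  (not all equal)
t=14: [374, 375, 375, 375]  (not all equal)
t=15: [164, 164, 164, 164]  (all equal)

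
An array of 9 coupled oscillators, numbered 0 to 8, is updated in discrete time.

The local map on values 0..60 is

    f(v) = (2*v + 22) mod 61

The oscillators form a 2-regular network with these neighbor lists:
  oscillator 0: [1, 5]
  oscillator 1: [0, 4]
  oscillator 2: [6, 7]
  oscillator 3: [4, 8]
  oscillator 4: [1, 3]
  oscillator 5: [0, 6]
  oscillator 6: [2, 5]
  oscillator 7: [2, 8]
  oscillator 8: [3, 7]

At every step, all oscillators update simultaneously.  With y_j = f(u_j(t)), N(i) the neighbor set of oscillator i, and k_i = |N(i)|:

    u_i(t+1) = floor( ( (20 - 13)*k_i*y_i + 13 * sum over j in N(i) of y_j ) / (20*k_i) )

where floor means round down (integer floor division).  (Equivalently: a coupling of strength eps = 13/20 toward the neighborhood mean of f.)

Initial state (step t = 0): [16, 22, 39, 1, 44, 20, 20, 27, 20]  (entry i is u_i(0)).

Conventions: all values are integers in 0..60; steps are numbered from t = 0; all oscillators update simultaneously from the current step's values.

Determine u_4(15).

Simulating step by step:
t=0: [16, 22, 39, 1, 44, 20, 20, 27, 20]
t=1: [20, 35, 18, 24, 26, 18, 13, 18, 13]
t=2: [29, 15, 54, 22, 17, 36, 54, 54, 38]
t=3: [34, 42, 8, 31, 38, 20, 16, 17, 17]
t=4: [25, 37, 49, 38, 35, 27, 31, 50, 45]
t=5: [20, 25, 28, 39, 34, 16, 32, 35, 29]
t=6: [21, 13, 24, 29, 26, 27, 31, 22, 29]
t=7: [21, 22, 12, 17, 26, 13, 15, 10, 14]
t=8: [18, 6, 46, 40, 24, 34, 48, 45, 49]
t=9: [40, 33, 53, 36, 27, 47, 46, 54, 50]
t=10: [41, 27, 21, 16, 24, 49, 38, 4, 13]
t=11: [39, 22, 22, 37, 25, 46, 33, 27, 44]
t=12: [32, 18, 15, 31, 16, 40, 28, 22, 33]
t=13: [40, 45, 25, 34, 45, 28, 36, 27, 18]
t=14: [36, 47, 19, 45, 43, 30, 20, 27, 34]
t=15: [36, 45, 26, 42, 50, 18, 26, 34, 31]

Answer: u_4(15) = 50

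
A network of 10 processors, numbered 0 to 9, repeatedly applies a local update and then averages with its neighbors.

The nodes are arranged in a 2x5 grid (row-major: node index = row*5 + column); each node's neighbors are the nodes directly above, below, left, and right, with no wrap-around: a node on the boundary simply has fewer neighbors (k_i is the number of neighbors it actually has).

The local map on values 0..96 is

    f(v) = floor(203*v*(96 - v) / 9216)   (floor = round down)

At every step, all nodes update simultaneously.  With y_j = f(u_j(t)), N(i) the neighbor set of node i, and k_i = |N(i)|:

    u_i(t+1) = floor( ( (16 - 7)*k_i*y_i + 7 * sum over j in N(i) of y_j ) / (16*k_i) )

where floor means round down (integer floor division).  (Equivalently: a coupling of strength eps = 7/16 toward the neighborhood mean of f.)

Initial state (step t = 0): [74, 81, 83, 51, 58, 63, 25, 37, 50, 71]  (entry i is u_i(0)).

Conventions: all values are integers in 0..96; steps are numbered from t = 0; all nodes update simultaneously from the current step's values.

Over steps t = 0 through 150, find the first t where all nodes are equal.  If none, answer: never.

Answer: 3
Key observation: Synchronization is absorbing here: once all nodes are equal they stay equal, and step 3 is the first all-equal step.

Derivation:
t=0: [74, 81, 83, 51, 58, 63, 25, 37, 50, 71]  (not all equal)
t=1: [35, 28, 31, 45, 46, 41, 39, 43, 48, 43]  (not all equal)
t=2: [46, 43, 45, 49, 50, 48, 47, 48, 50, 50]  (not all equal)
t=3: [50, 50, 50, 50, 50, 50, 50, 50, 50, 50]  (all equal)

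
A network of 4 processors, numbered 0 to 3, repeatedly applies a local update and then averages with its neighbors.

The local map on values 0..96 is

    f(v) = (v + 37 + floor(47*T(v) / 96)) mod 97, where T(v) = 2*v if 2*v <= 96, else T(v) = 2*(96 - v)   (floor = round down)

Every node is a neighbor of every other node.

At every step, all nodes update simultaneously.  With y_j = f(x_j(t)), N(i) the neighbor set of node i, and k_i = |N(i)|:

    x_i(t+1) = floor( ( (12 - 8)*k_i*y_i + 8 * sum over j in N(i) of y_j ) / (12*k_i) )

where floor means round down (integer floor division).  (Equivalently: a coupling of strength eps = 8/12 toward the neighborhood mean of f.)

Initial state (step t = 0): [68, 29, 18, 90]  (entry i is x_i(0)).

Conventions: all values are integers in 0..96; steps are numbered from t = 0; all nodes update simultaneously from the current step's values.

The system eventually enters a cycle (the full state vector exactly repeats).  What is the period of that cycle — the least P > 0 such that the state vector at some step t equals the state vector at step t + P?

Simulating step by step:
t=0: [68, 29, 18, 90]
t=1: [56, 62, 60, 56]
t=2: [35, 35, 35, 35]
t=3: [9, 9, 9, 9]
t=4: [54, 54, 54, 54]
t=5: [35, 35, 35, 35]

Answer: 3
Key observation: The state at step 2, [35, 35, 35, 35], reappears at step 5 — and no state repeats earlier — so the cycle the system enters has period 3.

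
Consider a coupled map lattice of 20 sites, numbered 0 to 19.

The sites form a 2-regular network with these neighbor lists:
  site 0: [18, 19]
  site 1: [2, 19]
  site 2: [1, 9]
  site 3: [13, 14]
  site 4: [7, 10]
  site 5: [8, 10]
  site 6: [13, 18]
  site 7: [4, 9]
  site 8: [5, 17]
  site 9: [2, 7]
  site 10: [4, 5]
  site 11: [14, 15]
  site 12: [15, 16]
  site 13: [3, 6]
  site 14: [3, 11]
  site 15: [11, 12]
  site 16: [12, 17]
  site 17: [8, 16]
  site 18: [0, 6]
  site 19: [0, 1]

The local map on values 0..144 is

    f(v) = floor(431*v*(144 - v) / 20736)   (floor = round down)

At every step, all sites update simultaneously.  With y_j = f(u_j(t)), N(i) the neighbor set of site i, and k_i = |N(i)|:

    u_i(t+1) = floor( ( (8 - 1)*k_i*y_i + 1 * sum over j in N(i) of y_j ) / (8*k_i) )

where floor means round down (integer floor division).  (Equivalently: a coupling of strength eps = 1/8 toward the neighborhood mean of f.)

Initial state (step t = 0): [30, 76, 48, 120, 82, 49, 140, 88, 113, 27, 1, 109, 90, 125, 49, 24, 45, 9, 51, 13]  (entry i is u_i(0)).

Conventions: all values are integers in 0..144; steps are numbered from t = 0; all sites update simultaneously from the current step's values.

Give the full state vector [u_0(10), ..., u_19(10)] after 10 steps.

Answer: [98, 94, 96, 98, 94, 98, 95, 96, 98, 98, 96, 99, 97, 95, 99, 99, 95, 93, 97, 94]

Derivation:
t=0: [30, 76, 48, 120, 82, 49, 140, 88, 113, 27, 1, 109, 90, 125, 49, 24, 45, 9, 51, 13]
t=1: [70, 101, 93, 60, 98, 88, 18, 99, 70, 69, 14, 78, 97, 47, 92, 62, 88, 32, 90, 41]
t=2: [105, 90, 98, 103, 89, 98, 53, 93, 104, 105, 44, 106, 95, 91, 99, 104, 99, 77, 98, 88]
t=3: [86, 100, 93, 88, 100, 92, 99, 97, 87, 86, 91, 83, 95, 99, 91, 86, 93, 104, 92, 100]
t=4: [102, 91, 97, 101, 91, 99, 92, 94, 101, 102, 99, 104, 96, 92, 100, 102, 97, 87, 98, 91]
t=5: [89, 99, 94, 90, 99, 91, 98, 96, 90, 89, 92, 86, 94, 98, 90, 89, 94, 101, 93, 99]
t=6: [100, 92, 96, 100, 92, 100, 93, 95, 100, 100, 98, 102, 97, 93, 101, 100, 96, 91, 97, 92]
t=7: [91, 98, 95, 91, 98, 91, 97, 95, 91, 91, 93, 89, 93, 97, 90, 91, 95, 99, 94, 98]
t=8: [99, 93, 96, 99, 93, 99, 94, 96, 99, 99, 97, 100, 98, 94, 100, 99, 95, 92, 97, 93]
t=9: [92, 97, 95, 92, 97, 92, 96, 95, 92, 92, 94, 91, 93, 96, 91, 92, 96, 98, 94, 97]
t=10: [98, 94, 96, 98, 94, 98, 95, 96, 98, 98, 96, 99, 97, 95, 99, 99, 95, 93, 97, 94]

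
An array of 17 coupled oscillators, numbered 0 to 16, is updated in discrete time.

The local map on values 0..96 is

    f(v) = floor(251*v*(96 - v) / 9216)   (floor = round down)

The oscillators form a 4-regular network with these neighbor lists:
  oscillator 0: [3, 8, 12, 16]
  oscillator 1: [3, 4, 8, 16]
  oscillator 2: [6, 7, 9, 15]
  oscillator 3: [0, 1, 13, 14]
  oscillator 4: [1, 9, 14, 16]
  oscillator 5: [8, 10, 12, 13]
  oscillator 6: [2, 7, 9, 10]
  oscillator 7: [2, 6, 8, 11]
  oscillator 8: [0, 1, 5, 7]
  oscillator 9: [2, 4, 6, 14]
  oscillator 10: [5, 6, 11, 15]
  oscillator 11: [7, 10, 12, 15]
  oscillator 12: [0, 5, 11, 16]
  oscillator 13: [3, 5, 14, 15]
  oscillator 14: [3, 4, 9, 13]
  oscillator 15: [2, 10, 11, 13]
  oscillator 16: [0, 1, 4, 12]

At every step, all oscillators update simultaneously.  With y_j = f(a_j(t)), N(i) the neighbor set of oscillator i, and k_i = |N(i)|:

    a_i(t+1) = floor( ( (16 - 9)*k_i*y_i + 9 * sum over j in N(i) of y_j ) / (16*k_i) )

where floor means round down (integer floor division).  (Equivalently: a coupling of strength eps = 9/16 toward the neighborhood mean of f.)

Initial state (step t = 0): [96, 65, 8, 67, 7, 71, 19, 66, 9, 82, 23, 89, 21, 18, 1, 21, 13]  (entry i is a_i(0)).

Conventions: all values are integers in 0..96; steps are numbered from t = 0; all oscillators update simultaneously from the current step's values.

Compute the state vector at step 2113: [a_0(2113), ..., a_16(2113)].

Answer: [60, 60, 60, 60, 60, 60, 60, 60, 60, 60, 60, 60, 60, 60, 60, 60, 60]
Key observation: The state at step 4, [58, 58, 58, 58, 58, 58, 58, 58, 58, 58, 58, 58, 58, 58, 58, 58, 58], reappears at step 6: the system is in a cycle of period 2 from step 4 on.  Therefore the state at step 2113 equals the state at step 4 + ((2113 - 4) mod 2) = 5, which is [60, 60, 60, 60, 60, 60, 60, 60, 60, 60, 60, 60, 60, 60, 60, 60, 60].

Derivation:
t=0: [96, 65, 8, 67, 7, 71, 19, 66, 9, 82, 23, 89, 21, 18, 1, 21, 13]
t=1: [20, 40, 31, 35, 23, 41, 37, 36, 30, 24, 40, 32, 31, 36, 20, 34, 28]
t=2: [48, 55, 54, 53, 47, 58, 56, 56, 54, 48, 59, 56, 52, 55, 47, 57, 50]
t=3: [61, 61, 61, 61, 61, 60, 60, 61, 61, 61, 59, 60, 61, 61, 61, 60, 61]
t=4: [58, 58, 58, 58, 58, 58, 58, 58, 58, 58, 58, 58, 58, 58, 58, 58, 58]
t=5: [60, 60, 60, 60, 60, 60, 60, 60, 60, 60, 60, 60, 60, 60, 60, 60, 60]
t=6: [58, 58, 58, 58, 58, 58, 58, 58, 58, 58, 58, 58, 58, 58, 58, 58, 58]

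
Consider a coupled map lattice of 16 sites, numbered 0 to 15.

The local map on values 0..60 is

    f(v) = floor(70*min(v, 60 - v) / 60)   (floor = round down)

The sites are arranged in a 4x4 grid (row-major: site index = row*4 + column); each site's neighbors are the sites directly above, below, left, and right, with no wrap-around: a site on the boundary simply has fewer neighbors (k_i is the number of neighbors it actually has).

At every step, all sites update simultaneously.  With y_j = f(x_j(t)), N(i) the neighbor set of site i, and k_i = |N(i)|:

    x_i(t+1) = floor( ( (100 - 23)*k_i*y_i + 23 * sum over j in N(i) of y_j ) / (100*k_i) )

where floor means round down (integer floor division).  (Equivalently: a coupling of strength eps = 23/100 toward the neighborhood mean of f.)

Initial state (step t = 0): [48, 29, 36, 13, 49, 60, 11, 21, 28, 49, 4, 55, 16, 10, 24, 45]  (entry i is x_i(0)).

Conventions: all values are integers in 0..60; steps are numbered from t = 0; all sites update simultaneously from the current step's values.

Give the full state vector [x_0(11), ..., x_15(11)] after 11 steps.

Simulating step by step:
t=0: [48, 29, 36, 13, 49, 60, 11, 21, 28, 49, 4, 55, 16, 10, 24, 45]
t=1: [15, 28, 26, 17, 12, 3, 12, 20, 27, 11, 6, 7, 18, 12, 24, 16]
t=2: [18, 28, 28, 20, 14, 6, 14, 20, 27, 12, 8, 9, 21, 15, 24, 18]
t=3: [21, 29, 30, 24, 16, 9, 16, 21, 28, 14, 10, 11, 24, 18, 25, 20]
t=4: [24, 30, 33, 28, 18, 12, 18, 22, 29, 16, 12, 13, 27, 21, 26, 22]
t=5: [28, 32, 30, 31, 21, 16, 21, 24, 30, 18, 15, 16, 30, 24, 27, 24]
t=6: [31, 31, 33, 32, 24, 19, 24, 27, 33, 21, 18, 19, 34, 28, 29, 27]
t=7: [32, 32, 31, 31, 28, 23, 27, 30, 30, 24, 22, 23, 30, 31, 31, 30]
t=8: [32, 31, 32, 33, 31, 27, 30, 33, 34, 28, 26, 27, 34, 32, 32, 33]
t=9: [32, 32, 32, 31, 32, 31, 34, 31, 30, 31, 30, 30, 30, 31, 31, 31]
t=10: [32, 32, 31, 32, 32, 32, 30, 32, 34, 33, 34, 34, 34, 33, 33, 33]
t=11: [32, 32, 33, 32, 31, 32, 34, 32, 30, 30, 30, 30, 30, 30, 30, 30]

Answer: [32, 32, 33, 32, 31, 32, 34, 32, 30, 30, 30, 30, 30, 30, 30, 30]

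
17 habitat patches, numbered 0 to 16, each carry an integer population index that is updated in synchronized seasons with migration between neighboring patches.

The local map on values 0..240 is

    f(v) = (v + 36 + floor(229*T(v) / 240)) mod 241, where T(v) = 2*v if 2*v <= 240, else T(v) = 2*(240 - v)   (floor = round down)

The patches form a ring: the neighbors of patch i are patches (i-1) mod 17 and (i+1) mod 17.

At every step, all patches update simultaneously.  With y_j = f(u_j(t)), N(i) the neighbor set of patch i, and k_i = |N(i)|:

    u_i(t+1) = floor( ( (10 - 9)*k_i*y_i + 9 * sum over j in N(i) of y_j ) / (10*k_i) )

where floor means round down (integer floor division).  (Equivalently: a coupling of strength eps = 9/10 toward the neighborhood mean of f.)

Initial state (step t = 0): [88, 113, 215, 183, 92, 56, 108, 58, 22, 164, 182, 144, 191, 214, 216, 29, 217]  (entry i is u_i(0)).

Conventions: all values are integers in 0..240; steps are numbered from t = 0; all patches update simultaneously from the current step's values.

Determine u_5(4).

Answer: u_5(4) = 82

Derivation:
t=0: [88, 113, 215, 183, 92, 56, 108, 58, 22, 164, 182, 144, 191, 214, 216, 29, 217]
t=1: [85, 60, 99, 62, 134, 96, 191, 114, 148, 94, 110, 86, 88, 66, 85, 61, 82]
t=2: [113, 76, 199, 117, 143, 101, 97, 101, 99, 111, 62, 78, 127, 64, 202, 55, 118]
t=3: [81, 89, 75, 101, 112, 98, 86, 80, 100, 145, 83, 160, 123, 114, 194, 112, 156]
t=4: [76, 24, 64, 68, 87, 82, 52, 61, 75, 66, 106, 90, 118, 110, 118, 96, 78]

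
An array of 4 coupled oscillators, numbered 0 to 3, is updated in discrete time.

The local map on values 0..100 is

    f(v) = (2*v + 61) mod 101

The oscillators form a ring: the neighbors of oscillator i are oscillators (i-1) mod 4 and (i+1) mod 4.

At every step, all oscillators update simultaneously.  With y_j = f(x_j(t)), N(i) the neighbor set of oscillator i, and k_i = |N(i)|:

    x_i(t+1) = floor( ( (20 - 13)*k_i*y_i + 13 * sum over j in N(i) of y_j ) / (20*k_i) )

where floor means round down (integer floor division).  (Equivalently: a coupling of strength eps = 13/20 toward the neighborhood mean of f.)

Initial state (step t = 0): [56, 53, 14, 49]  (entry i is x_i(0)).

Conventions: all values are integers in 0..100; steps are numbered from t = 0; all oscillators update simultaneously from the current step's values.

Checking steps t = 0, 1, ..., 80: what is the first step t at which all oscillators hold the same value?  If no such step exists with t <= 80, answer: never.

Answer: 15
Key observation: Synchronization is absorbing here: once all oscillators are equal they stay equal, and step 15 is the first all-equal step.

Derivation:
t=0: [56, 53, 14, 49]  (not all equal)
t=1: [65, 75, 71, 72]  (not all equal)
t=2: [35, 32, 4, 30]  (not all equal)
t=3: [24, 40, 38, 39]  (not all equal)
t=4: [28, 28, 37, 27]  (not all equal)
t=5: [15, 21, 21, 21]  (not all equal)
t=6: [33, 30, 2, 30]  (not all equal)
t=7: [22, 36, 35, 36]  (not all equal)
t=8: [22, 22, 31, 22]  (not all equal)
t=9: [4, 9, 10, 9]  (not all equal)
t=10: [75, 76, 79, 76]  (not all equal)
t=11: [10, 12, 13, 12]  (not all equal)
t=12: [83, 84, 85, 84]  (not all equal)
t=13: [26, 27, 27, 27]  (not all equal)
t=14: [13, 13, 14, 13]  (not all equal)
t=15: [87, 87, 87, 87]  (all equal)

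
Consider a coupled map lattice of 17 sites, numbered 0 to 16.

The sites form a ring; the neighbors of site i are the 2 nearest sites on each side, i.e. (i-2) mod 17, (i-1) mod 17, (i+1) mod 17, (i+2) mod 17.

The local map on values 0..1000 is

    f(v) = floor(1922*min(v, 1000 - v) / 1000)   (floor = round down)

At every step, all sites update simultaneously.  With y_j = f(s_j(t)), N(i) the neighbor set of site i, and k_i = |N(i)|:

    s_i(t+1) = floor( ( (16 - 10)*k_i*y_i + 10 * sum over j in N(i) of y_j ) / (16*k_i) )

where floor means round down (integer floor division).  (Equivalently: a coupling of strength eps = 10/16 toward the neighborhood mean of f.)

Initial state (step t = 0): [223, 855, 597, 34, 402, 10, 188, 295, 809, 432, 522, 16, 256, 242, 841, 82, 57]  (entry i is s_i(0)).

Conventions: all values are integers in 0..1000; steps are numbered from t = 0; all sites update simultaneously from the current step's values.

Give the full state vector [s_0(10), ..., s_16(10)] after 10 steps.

Simulating step by step:
t=0: [223, 855, 597, 34, 402, 10, 188, 295, 809, 432, 522, 16, 256, 242, 841, 82, 57]
t=1: [366, 319, 531, 312, 479, 282, 404, 458, 555, 605, 612, 433, 452, 328, 305, 263, 223]
t=2: [645, 640, 780, 689, 785, 699, 790, 788, 814, 802, 797, 781, 761, 672, 599, 556, 536]
t=3: [702, 664, 530, 552, 467, 501, 425, 421, 380, 388, 398, 447, 517, 627, 731, 784, 802]
t=4: [580, 666, 803, 854, 889, 888, 836, 811, 763, 773, 796, 814, 794, 693, 574, 497, 478]
t=5: [754, 612, 445, 331, 265, 263, 312, 358, 405, 408, 403, 417, 485, 615, 753, 847, 847]
t=6: [518, 632, 689, 646, 596, 569, 612, 674, 736, 769, 805, 804, 785, 667, 530, 419, 420]
t=7: [802, 735, 706, 709, 736, 752, 707, 628, 532, 460, 411, 433, 513, 630, 755, 813, 824]
t=8: [419, 478, 517, 531, 528, 544, 616, 708, 798, 836, 850, 830, 788, 672, 542, 431, 395]
t=9: [838, 874, 899, 904, 878, 813, 703, 572, 442, 362, 332, 378, 484, 617, 740, 790, 820]
t=10: [301, 252, 224, 229, 291, 417, 567, 694, 744, 734, 739, 740, 754, 675, 564, 446, 356]

Answer: [301, 252, 224, 229, 291, 417, 567, 694, 744, 734, 739, 740, 754, 675, 564, 446, 356]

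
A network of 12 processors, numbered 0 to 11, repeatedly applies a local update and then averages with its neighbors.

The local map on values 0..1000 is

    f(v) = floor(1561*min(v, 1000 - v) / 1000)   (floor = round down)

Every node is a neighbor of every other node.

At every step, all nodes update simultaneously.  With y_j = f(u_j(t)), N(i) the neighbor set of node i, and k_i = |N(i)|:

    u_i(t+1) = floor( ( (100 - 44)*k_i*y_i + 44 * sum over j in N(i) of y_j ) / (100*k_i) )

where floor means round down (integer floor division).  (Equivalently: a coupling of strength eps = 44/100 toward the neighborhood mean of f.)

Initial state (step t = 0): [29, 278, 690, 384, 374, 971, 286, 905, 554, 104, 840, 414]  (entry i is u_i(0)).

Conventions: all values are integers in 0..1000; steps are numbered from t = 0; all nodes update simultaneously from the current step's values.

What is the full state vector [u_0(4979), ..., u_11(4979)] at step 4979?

Simulating step by step:
t=0: [29, 278, 690, 384, 374, 971, 286, 905, 554, 104, 840, 414]
t=1: [204, 406, 432, 492, 484, 204, 413, 258, 543, 265, 310, 517]
t=2: [440, 604, 625, 674, 667, 440, 609, 484, 645, 489, 526, 666]
t=3: [658, 623, 605, 565, 571, 658, 618, 694, 589, 698, 686, 572]
t=4: [555, 584, 598, 631, 626, 555, 588, 526, 611, 523, 533, 625]
t=5: [675, 652, 640, 614, 617, 675, 649, 699, 630, 701, 693, 618]
t=6: [521, 540, 549, 571, 568, 521, 542, 501, 558, 500, 507, 567]
t=7: [735, 719, 712, 694, 697, 735, 717, 751, 704, 752, 746, 697]
t=8: [423, 436, 441, 456, 453, 423, 437, 410, 448, 409, 414, 453]
t=9: [667, 678, 682, 694, 692, 667, 679, 657, 688, 656, 660, 692]
t=10: [512, 503, 500, 490, 492, 512, 503, 520, 495, 521, 518, 492]
t=11: [762, 769, 772, 764, 766, 762, 769, 756, 768, 755, 757, 766]
t=12: [369, 363, 361, 368, 366, 369, 363, 374, 364, 375, 373, 366]
t=13: [574, 569, 568, 573, 572, 574, 569, 578, 570, 579, 577, 572]
t=14: [665, 669, 670, 666, 667, 665, 669, 661, 668, 661, 662, 667]
t=15: [521, 518, 517, 521, 520, 521, 518, 525, 519, 525, 524, 520]
t=16: [747, 749, 750, 747, 748, 747, 749, 744, 748, 744, 745, 748]
t=17: [394, 392, 391, 394, 393, 394, 392, 396, 393, 396, 396, 393]
t=18: [614, 612, 612, 614, 613, 614, 612, 616, 613, 616, 616, 613]
t=19: [602, 603, 603, 602, 603, 602, 603, 600, 603, 600, 600, 603]
t=20: [620, 619, 619, 620, 619, 620, 619, 622, 619, 622, 622, 619]
t=21: [592, 593, 593, 592, 593, 592, 593, 591, 593, 591, 591, 593]
t=22: [636, 635, 635, 636, 635, 636, 635, 637, 635, 637, 637, 635]
t=23: [568, 568, 568, 568, 568, 568, 568, 566, 568, 566, 566, 568]
t=24: [674, 674, 674, 674, 674, 674, 674, 675, 674, 675, 675, 674]
t=25: [507, 507, 507, 507, 507, 507, 507, 507, 507, 507, 507, 507]
t=26: [769, 769, 769, 769, 769, 769, 769, 769, 769, 769, 769, 769]
t=27: [360, 360, 360, 360, 360, 360, 360, 360, 360, 360, 360, 360]
t=28: [561, 561, 561, 561, 561, 561, 561, 561, 561, 561, 561, 561]
t=29: [685, 685, 685, 685, 685, 685, 685, 685, 685, 685, 685, 685]
t=30: [491, 491, 491, 491, 491, 491, 491, 491, 491, 491, 491, 491]
t=31: [766, 766, 766, 766, 766, 766, 766, 766, 766, 766, 766, 766]
t=32: [365, 365, 365, 365, 365, 365, 365, 365, 365, 365, 365, 365]
t=33: [569, 569, 569, 569, 569, 569, 569, 569, 569, 569, 569, 569]
t=34: [672, 672, 672, 672, 672, 672, 672, 672, 672, 672, 672, 672]
t=35: [512, 512, 512, 512, 512, 512, 512, 512, 512, 512, 512, 512]
t=36: [761, 761, 761, 761, 761, 761, 761, 761, 761, 761, 761, 761]
t=37: [373, 373, 373, 373, 373, 373, 373, 373, 373, 373, 373, 373]
t=38: [582, 582, 582, 582, 582, 582, 582, 582, 582, 582, 582, 582]
t=39: [652, 652, 652, 652, 652, 652, 652, 652, 652, 652, 652, 652]
t=40: [543, 543, 543, 543, 543, 543, 543, 543, 543, 543, 543, 543]
t=41: [713, 713, 713, 713, 713, 713, 713, 713, 713, 713, 713, 713]
t=42: [448, 448, 448, 448, 448, 448, 448, 448, 448, 448, 448, 448]
t=43: [699, 699, 699, 699, 699, 699, 699, 699, 699, 699, 699, 699]
t=44: [469, 469, 469, 469, 469, 469, 469, 469, 469, 469, 469, 469]
t=45: [732, 732, 732, 732, 732, 732, 732, 732, 732, 732, 732, 732]
t=46: [418, 418, 418, 418, 418, 418, 418, 418, 418, 418, 418, 418]
t=47: [652, 652, 652, 652, 652, 652, 652, 652, 652, 652, 652, 652]

Answer: [699, 699, 699, 699, 699, 699, 699, 699, 699, 699, 699, 699]
Key observation: The state at step 39, [652, 652, 652, 652, 652, 652, 652, 652, 652, 652, 652, 652], reappears at step 47: the system is in a cycle of period 8 from step 39 on.  Therefore the state at step 4979 equals the state at step 39 + ((4979 - 39) mod 8) = 43, which is [699, 699, 699, 699, 699, 699, 699, 699, 699, 699, 699, 699].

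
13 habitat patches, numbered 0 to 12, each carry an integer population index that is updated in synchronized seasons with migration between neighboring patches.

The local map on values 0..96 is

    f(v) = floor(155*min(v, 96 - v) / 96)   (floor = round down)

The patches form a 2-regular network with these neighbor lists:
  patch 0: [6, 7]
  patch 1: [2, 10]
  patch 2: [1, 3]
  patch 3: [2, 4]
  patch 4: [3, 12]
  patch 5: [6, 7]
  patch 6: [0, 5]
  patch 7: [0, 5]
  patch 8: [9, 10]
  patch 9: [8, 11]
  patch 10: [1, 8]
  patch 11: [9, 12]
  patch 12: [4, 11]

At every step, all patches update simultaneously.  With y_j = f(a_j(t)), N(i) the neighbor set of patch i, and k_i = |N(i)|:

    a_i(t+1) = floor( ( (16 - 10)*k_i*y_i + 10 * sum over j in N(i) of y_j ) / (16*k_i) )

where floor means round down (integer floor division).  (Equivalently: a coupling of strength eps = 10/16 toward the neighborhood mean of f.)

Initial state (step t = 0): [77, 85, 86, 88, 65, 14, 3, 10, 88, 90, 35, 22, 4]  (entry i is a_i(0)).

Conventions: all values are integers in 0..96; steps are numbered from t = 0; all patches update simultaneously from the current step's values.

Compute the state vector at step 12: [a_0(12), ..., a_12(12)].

Simulating step by step:
t=0: [77, 85, 86, 88, 65, 14, 3, 10, 88, 90, 35, 22, 4]
t=1: [17, 28, 15, 25, 24, 14, 17, 22, 24, 18, 30, 17, 28]
t=2: [29, 39, 35, 34, 40, 27, 25, 28, 38, 31, 43, 33, 37]
t=3: [43, 62, 57, 57, 59, 42, 42, 44, 60, 54, 64, 53, 58]
t=4: [69, 55, 59, 61, 60, 68, 67, 69, 58, 64, 54, 65, 62]
t=5: [43, 64, 60, 57, 56, 44, 44, 43, 59, 53, 64, 51, 54]
t=6: [69, 53, 57, 61, 64, 70, 70, 69, 59, 66, 53, 69, 67]
t=7: [42, 66, 62, 56, 51, 41, 41, 42, 58, 49, 65, 45, 46]
t=8: [66, 50, 55, 63, 70, 66, 66, 66, 61, 69, 52, 73, 72]
t=9: [48, 70, 64, 53, 43, 48, 48, 48, 56, 45, 67, 39, 38]
t=10: [77, 45, 53, 63, 66, 77, 77, 77, 60, 66, 50, 64, 63]
t=11: [30, 71, 64, 56, 51, 30, 30, 30, 59, 52, 68, 50, 50]
t=12: [48, 45, 51, 62, 70, 48, 48, 48, 58, 68, 47, 73, 73]

Answer: [48, 45, 51, 62, 70, 48, 48, 48, 58, 68, 47, 73, 73]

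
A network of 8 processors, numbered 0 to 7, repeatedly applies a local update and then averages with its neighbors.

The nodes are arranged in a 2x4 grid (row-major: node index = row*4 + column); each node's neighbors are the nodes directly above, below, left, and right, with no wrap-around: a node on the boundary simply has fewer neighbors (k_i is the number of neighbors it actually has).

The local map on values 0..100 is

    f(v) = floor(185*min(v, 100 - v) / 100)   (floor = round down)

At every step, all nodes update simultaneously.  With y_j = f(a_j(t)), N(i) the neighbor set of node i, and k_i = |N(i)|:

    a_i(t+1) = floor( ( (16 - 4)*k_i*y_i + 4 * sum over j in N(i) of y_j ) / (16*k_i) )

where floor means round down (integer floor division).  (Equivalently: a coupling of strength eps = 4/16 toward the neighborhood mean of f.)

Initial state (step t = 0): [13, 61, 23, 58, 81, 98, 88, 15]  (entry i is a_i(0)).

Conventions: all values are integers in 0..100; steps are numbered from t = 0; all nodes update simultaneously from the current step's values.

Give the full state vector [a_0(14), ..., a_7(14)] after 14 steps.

Answer: [43, 74, 59, 67, 49, 69, 60, 48]

Derivation:
t=0: [13, 61, 23, 58, 81, 98, 88, 15]
t=1: [31, 59, 45, 66, 29, 13, 22, 32]
t=2: [58, 69, 77, 64, 49, 32, 43, 57]
t=3: [76, 57, 48, 64, 84, 63, 74, 77]
t=4: [46, 75, 82, 65, 35, 64, 52, 45]
t=5: [77, 49, 41, 62, 66, 66, 81, 81]
t=6: [50, 82, 72, 66, 59, 62, 40, 39]
t=7: [82, 42, 52, 61, 76, 67, 71, 71]
t=8: [39, 72, 82, 71, 44, 60, 56, 55]
t=9: [70, 53, 40, 54, 79, 73, 76, 79]
t=10: [56, 79, 73, 77, 41, 50, 46, 44]
t=11: [74, 47, 50, 47, 77, 85, 82, 76]
t=12: [52, 78, 86, 81, 40, 33, 38, 47]
t=13: [80, 44, 30, 40, 74, 61, 66, 77]
t=14: [43, 74, 59, 67, 49, 69, 60, 48]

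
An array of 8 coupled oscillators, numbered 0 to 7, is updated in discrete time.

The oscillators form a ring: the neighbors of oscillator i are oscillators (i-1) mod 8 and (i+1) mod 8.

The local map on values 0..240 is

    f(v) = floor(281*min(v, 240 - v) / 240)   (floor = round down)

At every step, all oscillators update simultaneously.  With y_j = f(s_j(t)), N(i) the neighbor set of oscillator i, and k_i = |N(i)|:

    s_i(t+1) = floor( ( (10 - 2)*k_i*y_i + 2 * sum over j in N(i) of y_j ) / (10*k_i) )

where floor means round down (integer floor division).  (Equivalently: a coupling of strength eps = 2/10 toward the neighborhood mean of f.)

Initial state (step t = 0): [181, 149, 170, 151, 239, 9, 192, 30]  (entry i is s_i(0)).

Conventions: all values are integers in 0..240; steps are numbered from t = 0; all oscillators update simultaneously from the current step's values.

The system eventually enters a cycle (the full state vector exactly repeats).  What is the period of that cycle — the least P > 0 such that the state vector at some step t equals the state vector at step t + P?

Answer: 4
Key observation: The state at step 22, [138, 138, 138, 138, 138, 139, 138, 138], reappears at step 26 — and no state repeats earlier — so the cycle the system enters has period 4.

Derivation:
t=0: [181, 149, 170, 151, 239, 9, 192, 30]
t=1: [69, 99, 85, 91, 12, 13, 49, 40]
t=2: [80, 109, 101, 96, 23, 19, 51, 50]
t=3: [92, 122, 118, 104, 34, 26, 55, 61]
t=4: [106, 134, 136, 114, 46, 34, 61, 73]
t=5: [120, 123, 122, 123, 59, 43, 69, 87]
t=6: [135, 136, 137, 129, 73, 54, 79, 102]
t=7: [121, 121, 121, 123, 87, 68, 91, 116]
t=8: [138, 139, 138, 132, 102, 83, 106, 132]
t=9: [119, 118, 119, 124, 117, 101, 121, 125]
t=10: [138, 138, 138, 135, 134, 121, 136, 135]
t=11: [119, 119, 119, 121, 125, 135, 122, 121]
t=12: [139, 139, 139, 138, 133, 124, 136, 138]
t=13: [118, 118, 118, 119, 125, 132, 122, 119]
t=14: [138, 138, 138, 138, 133, 128, 136, 138]
t=15: [119, 119, 119, 119, 125, 129, 121, 119]
t=16: [139, 139, 139, 138, 134, 130, 138, 139]
t=17: [118, 118, 118, 119, 123, 126, 119, 118]
t=18: [138, 138, 138, 138, 136, 133, 138, 138]
t=19: [119, 119, 119, 119, 121, 124, 119, 119]
t=20: [139, 139, 139, 139, 138, 135, 138, 139]
t=21: [118, 118, 118, 118, 119, 121, 119, 118]
t=22: [138, 138, 138, 138, 138, 139, 138, 138]
t=23: [119, 119, 119, 119, 118, 118, 118, 119]
t=24: [139, 139, 139, 138, 138, 138, 138, 138]
t=25: [118, 118, 118, 118, 119, 119, 119, 118]
t=26: [138, 138, 138, 138, 138, 139, 138, 138]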